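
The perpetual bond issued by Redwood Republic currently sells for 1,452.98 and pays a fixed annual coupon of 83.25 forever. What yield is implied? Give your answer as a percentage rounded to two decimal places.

P = C/r ⇒ r = C/P = 83.25/1,452.98 = 0.057296

5.73%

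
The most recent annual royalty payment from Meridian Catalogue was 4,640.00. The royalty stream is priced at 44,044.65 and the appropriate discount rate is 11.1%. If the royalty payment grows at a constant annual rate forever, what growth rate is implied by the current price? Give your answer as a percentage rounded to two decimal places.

P = D₀(1+g)/(r−g) ⇒ P(r−g) = D₀(1+g) ⇒ g(P+D₀) = P·r − D₀
g = (P·r − D₀)/(P + D₀) = (44,044.65×0.111 − 4,640.00) / (44,044.65 + 4,640.00) = 0.005114

0.51%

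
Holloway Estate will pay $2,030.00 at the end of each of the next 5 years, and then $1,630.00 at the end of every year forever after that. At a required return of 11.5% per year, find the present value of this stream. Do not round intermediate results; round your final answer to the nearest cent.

$15633.86

PV of 5-year annuity: $2,030.00 × [1 − (1+0.115)^−5] / 0.115 = 7409.25203
Perpetuity value at year 5: $1,630.00 / 0.115 = 14173.91304
PV of perpetuity: 14173.91304 / (1+0.115)^5 = 8224.61215
Total PV = 7409.25203 + 8224.61215 = 15633.86418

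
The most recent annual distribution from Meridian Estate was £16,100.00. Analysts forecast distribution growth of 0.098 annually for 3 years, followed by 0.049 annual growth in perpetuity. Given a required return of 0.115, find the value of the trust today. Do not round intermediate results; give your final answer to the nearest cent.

£291207.56

D_1 = 17677.80000
D_2 = 19410.22440
D_3 = 21312.42639
Terminal value at year 3: TV = D_3×(1+g_2)/(r−g_2) = 22356.73528/0.066 = 338738.41340
P_0 = D_1/(1+r)^1 + D_2/(1+r)^2 + D_3/(1+r)^3 + TV/(1+r)^3
    = 15854.52915 + 15612.80090 + 15374.75820 + 244365.47497 = 291207.56322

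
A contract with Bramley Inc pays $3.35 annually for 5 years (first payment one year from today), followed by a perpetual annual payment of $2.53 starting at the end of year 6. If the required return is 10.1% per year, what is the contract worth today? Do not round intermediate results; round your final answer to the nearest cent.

PV of 5-year annuity: $3.35 × [1 − (1+0.101)^−5] / 0.101 = 12.66676
Perpetuity value at year 5: $2.53 / 0.101 = 25.04950
PV of perpetuity: 25.04950 / (1+0.101)^5 = 15.48327
Total PV = 12.66676 + 15.48327 = 28.15003

$28.15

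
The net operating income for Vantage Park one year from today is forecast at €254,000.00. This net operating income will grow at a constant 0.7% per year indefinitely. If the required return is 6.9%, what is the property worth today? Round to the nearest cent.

Growing perpetuity: P = D₁ / (r − g) = €254,000.0000 / (0.069 − 0.007) = €4,096,774.19

€4096774.19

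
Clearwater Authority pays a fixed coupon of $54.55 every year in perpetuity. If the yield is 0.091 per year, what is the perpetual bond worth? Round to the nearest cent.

$599.45

Level perpetuity: PV = C / r = $54.55 / 0.091 = $599.45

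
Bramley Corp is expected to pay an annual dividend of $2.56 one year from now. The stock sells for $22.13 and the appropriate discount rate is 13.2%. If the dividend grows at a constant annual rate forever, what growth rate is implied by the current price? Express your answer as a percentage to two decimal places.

1.63%

P = D₁/(r−g) ⇒ g = r − D₁/P = 0.132 − $2.56/$22.13 = 0.016320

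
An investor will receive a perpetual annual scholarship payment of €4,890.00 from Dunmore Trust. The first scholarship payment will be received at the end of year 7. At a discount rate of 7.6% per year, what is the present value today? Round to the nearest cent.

€41459.27

Value at end of year 6: C / r = €4,890.00 / 0.076 = €64,342.1053
Discount to today: PV = €64,342.1053 / (1 + 0.076)^6 = €64,342.1053 / 1.551935 = €41,459.27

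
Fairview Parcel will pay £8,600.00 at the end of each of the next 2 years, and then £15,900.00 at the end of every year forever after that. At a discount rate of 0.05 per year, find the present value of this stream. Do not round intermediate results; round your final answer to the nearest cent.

£304426.30

PV of 2-year annuity: £8,600.00 × [1 − (1+0.05)^−2] / 0.05 = 15990.92971
Perpetuity value at year 2: £15,900.00 / 0.05 = 318000.00000
PV of perpetuity: 318000.00000 / (1+0.05)^2 = 288435.37415
Total PV = 15990.92971 + 288435.37415 = 304426.30385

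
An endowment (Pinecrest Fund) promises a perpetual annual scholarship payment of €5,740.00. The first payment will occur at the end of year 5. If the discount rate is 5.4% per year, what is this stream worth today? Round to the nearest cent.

Value at end of year 4: C / r = €5,740.00 / 0.054 = €106,296.2963
Discount to today: PV = €106,296.2963 / (1 + 0.054)^4 = €106,296.2963 / 1.234134 = €86,130.25

€86130.25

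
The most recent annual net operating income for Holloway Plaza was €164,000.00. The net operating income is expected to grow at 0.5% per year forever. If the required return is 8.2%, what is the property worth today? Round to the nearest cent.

€2140519.48

D₁ = D₀ × (1 + g) = €164,000.00 × 1.005 = €164,820.0000
Growing perpetuity: P = D₁ / (r − g) = €164,820.0000 / (0.082 − 0.005) = €2,140,519.48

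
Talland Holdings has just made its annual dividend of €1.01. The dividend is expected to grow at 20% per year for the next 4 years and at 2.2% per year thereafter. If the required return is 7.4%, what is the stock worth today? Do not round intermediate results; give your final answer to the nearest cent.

€36.31

D_1 = 1.21200
D_2 = 1.45440
D_3 = 1.74528
D_4 = 2.09434
Terminal value at year 4: TV = D_4×(1+g_2)/(r−g_2) = 2.14041/0.052 = 41.16176
P_0 = D_1/(1+r)^1 + D_2/(1+r)^2 + D_3/(1+r)^3 + D_4/(1+r)^4 + TV/(1+r)^4
    = 1.12849 + 1.26088 + 1.40881 + 1.57409 + 30.93690 = 36.30917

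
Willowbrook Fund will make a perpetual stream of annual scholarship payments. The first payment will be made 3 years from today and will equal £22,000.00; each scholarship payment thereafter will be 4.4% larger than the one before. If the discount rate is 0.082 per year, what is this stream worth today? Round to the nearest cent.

£494520.80

Value at end of year 2: C₁ / (r − g) = £22,000.00 / (0.082 − 0.044) = £578,947.3684
Discount to today: PV = £578,947.3684 / (1 + 0.082)^2 = £578,947.3684 / 1.170724 = £494,520.80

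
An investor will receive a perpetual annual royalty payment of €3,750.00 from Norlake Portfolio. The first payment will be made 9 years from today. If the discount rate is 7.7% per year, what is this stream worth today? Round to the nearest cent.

Value at end of year 8: C / r = €3,750.00 / 0.077 = €48,701.2987
Discount to today: PV = €48,701.2987 / (1 + 0.077)^8 = €48,701.2987 / 1.810196 = €26,903.88

€26903.88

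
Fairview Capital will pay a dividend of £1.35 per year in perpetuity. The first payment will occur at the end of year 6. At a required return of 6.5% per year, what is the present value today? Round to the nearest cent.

Value at end of year 5: C / r = £1.35 / 0.065 = £20.7692
Discount to today: PV = £20.7692 / (1 + 0.065)^5 = £20.7692 / 1.370087 = £15.16

£15.16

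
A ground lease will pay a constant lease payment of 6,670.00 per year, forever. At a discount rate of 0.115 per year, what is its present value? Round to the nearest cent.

Level perpetuity: PV = C / r = 6,670.00 / 0.115 = 58,000.00

58000.00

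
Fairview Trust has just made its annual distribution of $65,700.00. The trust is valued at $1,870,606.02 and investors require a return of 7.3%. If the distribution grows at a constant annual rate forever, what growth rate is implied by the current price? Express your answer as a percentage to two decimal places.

P = D₀(1+g)/(r−g) ⇒ P(r−g) = D₀(1+g) ⇒ g(P+D₀) = P·r − D₀
g = (P·r − D₀)/(P + D₀) = ($1,870,606.02×0.073 − $65,700.00) / ($1,870,606.02 + $65,700.00) = 0.036592

3.66%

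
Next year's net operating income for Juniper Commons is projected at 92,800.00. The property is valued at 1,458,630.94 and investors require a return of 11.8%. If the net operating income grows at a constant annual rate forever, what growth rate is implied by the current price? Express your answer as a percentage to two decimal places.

5.44%

P = D₁/(r−g) ⇒ g = r − D₁/P = 0.118 − 92,800.00/1,458,630.94 = 0.054379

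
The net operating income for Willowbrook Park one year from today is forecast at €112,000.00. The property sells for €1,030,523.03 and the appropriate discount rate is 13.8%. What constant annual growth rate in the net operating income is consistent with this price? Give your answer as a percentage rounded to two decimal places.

2.93%

P = D₁/(r−g) ⇒ g = r − D₁/P = 0.138 − €112,000.00/€1,030,523.03 = 0.029317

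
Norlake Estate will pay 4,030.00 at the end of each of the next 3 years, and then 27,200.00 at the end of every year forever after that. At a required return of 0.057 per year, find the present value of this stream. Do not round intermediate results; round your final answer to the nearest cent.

414913.92

PV of 3-year annuity: 4,030.00 × [1 − (1+0.057)^−3] / 0.057 = 10832.30989
Perpetuity value at year 3: 27,200.00 / 0.057 = 477192.98246
PV of perpetuity: 477192.98246 / (1+0.057)^3 = 404081.61051
Total PV = 10832.30989 + 404081.61051 = 414913.92040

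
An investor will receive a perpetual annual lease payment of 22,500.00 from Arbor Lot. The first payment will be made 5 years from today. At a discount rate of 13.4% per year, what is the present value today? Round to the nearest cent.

101537.27

Value at end of year 4: C / r = 22,500.00 / 0.134 = 167,910.4478
Discount to today: PV = 167,910.4478 / (1 + 0.134)^4 = 167,910.4478 / 1.653683 = 101,537.27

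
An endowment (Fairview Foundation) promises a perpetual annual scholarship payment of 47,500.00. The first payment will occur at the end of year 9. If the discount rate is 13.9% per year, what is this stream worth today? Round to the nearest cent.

Value at end of year 8: C / r = 47,500.00 / 0.139 = 341,726.6187
Discount to today: PV = 341,726.6187 / (1 + 0.139)^8 = 341,726.6187 / 2.832630 = 120,639.36

120639.36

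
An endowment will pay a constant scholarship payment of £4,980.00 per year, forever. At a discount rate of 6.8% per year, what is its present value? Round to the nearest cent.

Level perpetuity: PV = C / r = £4,980.00 / 0.068 = £73,235.29

£73235.29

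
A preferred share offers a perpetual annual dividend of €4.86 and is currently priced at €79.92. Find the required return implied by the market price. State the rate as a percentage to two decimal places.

6.08%

P = C/r ⇒ r = C/P = €4.86/€79.92 = 0.060811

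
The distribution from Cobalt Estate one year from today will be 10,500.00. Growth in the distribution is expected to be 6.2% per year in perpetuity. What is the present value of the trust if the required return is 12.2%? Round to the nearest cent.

Growing perpetuity: P = D₁ / (r − g) = 10,500.0000 / (0.122 − 0.062) = 175,000.00

175000.00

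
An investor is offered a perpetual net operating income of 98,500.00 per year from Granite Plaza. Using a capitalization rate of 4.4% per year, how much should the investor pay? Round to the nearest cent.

Level perpetuity: PV = C / r = 98,500.00 / 0.044 = 2,238,636.36

2238636.36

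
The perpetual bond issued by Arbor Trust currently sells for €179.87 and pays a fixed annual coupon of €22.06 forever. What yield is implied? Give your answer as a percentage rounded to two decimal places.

P = C/r ⇒ r = C/P = €22.06/€179.87 = 0.122644

12.26%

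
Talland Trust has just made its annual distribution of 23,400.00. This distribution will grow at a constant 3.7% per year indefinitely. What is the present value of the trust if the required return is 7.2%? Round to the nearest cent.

D₁ = D₀ × (1 + g) = 23,400.00 × 1.037 = 24,265.8000
Growing perpetuity: P = D₁ / (r − g) = 24,265.8000 / (0.072 − 0.037) = 693,308.57

693308.57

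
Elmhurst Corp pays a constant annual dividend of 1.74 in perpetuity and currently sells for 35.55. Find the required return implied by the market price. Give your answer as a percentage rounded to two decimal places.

P = C/r ⇒ r = C/P = 1.74/35.55 = 0.048945

4.89%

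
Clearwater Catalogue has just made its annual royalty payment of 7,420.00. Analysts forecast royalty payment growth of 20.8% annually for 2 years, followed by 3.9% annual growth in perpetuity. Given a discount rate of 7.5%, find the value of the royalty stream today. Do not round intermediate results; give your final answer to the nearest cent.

D_1 = 8963.36000
D_2 = 10827.73888
Terminal value at year 2: TV = D_2×(1+g_2)/(r−g_2) = 11250.02070/0.036 = 312500.57490
P_0 = D_1/(1+r)^1 + D_2/(1+r)^2 + TV/(1+r)^2
    = 8338.00930 + 9369.59557 + 270416.93880 = 288124.54367

288124.54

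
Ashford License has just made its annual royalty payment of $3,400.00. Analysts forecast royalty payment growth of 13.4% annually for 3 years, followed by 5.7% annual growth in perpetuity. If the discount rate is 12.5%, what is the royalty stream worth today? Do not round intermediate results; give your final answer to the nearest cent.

D_1 = 3855.60000
D_2 = 4372.25040
D_3 = 4958.13195
Terminal value at year 3: TV = D_3×(1+g_2)/(r−g_2) = 5240.74547/0.068 = 77069.78640
P_0 = D_1/(1+r)^1 + D_2/(1+r)^2 + D_3/(1+r)^3 + TV/(1+r)^3
    = 3427.20000 + 3454.61760 + 3482.25454 + 54128.57426 = 64492.64640

$64492.65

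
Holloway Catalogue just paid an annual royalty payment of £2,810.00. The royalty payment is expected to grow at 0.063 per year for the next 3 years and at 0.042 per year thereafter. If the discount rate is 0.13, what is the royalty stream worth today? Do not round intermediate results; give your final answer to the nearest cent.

£35167.74

D_1 = 2987.03000
D_2 = 3175.21289
D_3 = 3375.25130
Terminal value at year 3: TV = D_3×(1+g_2)/(r−g_2) = 3517.01186/0.088 = 39966.04383
P_0 = D_1/(1+r)^1 + D_2/(1+r)^2 + D_3/(1+r)^3 + TV/(1+r)^3
    = 2643.38938 + 2486.65744 + 2339.21846 + 27698.47316 = 35167.73845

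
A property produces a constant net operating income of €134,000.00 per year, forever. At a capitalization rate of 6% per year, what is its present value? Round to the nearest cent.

Level perpetuity: PV = C / r = €134,000.00 / 0.06 = €2,233,333.33

€2233333.33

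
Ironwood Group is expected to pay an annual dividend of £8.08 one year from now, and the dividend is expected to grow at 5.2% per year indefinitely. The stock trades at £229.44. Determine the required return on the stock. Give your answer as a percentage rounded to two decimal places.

P = D₁/(r − g) ⇒ r = D₁/P + g = £8.0800/£229.44 + 0.052 = 0.035216 + 0.052 = 0.087216

8.72%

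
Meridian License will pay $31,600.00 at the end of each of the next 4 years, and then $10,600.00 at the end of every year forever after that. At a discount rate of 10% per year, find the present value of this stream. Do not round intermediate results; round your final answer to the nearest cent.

$172567.17

PV of 4-year annuity: $31,600.00 × [1 − (1+0.1)^−4] / 0.1 = 100167.74810
Perpetuity value at year 4: $10,600.00 / 0.1 = 106000.00000
PV of perpetuity: 106000.00000 / (1+0.1)^4 = 72399.42627
Total PV = 100167.74810 + 72399.42627 = 172567.17437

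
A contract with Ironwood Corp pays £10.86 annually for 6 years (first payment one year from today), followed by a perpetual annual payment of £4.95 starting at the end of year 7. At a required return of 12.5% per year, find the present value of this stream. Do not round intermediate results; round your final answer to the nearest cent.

£63.56

PV of 6-year annuity: £10.86 × [1 − (1+0.125)^−6] / 0.125 = 44.02469
Perpetuity value at year 6: £4.95 / 0.125 = 39.60000
PV of perpetuity: 39.60000 / (1+0.125)^6 = 19.53350
Total PV = 44.02469 + 19.53350 = 63.55819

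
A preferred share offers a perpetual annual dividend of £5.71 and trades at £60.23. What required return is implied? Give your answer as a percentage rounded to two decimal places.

P = C/r ⇒ r = C/P = £5.71/£60.23 = 0.094803

9.48%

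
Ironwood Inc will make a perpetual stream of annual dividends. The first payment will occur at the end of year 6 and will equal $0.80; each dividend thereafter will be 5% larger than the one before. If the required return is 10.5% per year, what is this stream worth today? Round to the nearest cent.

Value at end of year 5: C₁ / (r − g) = $0.80 / (0.105 − 0.05) = $14.5455
Discount to today: PV = $14.5455 / (1 + 0.105)^5 = $14.5455 / 1.647447 = $8.83

$8.83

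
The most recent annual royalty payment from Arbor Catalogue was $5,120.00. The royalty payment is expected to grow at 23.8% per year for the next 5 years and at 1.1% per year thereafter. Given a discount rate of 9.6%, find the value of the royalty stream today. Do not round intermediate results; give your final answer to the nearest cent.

$149428.30

D_1 = 6338.56000
D_2 = 7847.13728
D_3 = 9714.75595
D_4 = 12026.86787
D_5 = 14889.26242
Terminal value at year 5: TV = D_5×(1+g_2)/(r−g_2) = 15053.04431/0.085 = 177094.63893
P_0 = D_1/(1+r)^1 + D_2/(1+r)^2 + D_3/(1+r)^3 + D_4/(1+r)^4 + D_5/(1+r)^5 + TV/(1+r)^5
    = 5783.35766 + 6532.66130 + 7379.04625 + 8335.09057 + 9415.00194 + 111983.14067 = 149428.29840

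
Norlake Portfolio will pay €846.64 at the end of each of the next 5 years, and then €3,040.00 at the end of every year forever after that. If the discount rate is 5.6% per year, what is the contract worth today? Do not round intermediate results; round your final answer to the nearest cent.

PV of 5-year annuity: €846.64 × [1 − (1+0.056)^−5] / 0.056 = 3605.50090
Perpetuity value at year 5: €3,040.00 / 0.056 = 54285.71429
PV of perpetuity: 54285.71429 / (1+0.056)^5 = 41339.57102
Total PV = 3605.50090 + 41339.57102 = 44945.07192

€44945.07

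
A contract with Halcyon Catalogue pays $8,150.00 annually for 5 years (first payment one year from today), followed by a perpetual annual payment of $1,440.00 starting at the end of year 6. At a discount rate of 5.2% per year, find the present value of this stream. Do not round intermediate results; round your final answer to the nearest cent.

$56583.19

PV of 5-year annuity: $8,150.00 × [1 − (1+0.052)^−5] / 0.052 = 35091.00603
Perpetuity value at year 5: $1,440.00 / 0.052 = 27692.30769
PV of perpetuity: 27692.30769 / (1+0.052)^5 = 21492.17902
Total PV = 35091.00603 + 21492.17902 = 56583.18505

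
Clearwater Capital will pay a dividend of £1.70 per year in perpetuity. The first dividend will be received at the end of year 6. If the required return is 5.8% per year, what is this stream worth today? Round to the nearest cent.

£22.11

Value at end of year 5: C / r = £1.70 / 0.058 = £29.3103
Discount to today: PV = £29.3103 / (1 + 0.058)^5 = £29.3103 / 1.325648 = £22.11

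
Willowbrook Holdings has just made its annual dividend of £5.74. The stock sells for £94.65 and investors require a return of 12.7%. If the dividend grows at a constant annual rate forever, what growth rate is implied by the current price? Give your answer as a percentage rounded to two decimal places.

P = D₀(1+g)/(r−g) ⇒ P(r−g) = D₀(1+g) ⇒ g(P+D₀) = P·r − D₀
g = (P·r − D₀)/(P + D₀) = (£94.65×0.127 − £5.74) / (£94.65 + £5.74) = 0.062562

6.26%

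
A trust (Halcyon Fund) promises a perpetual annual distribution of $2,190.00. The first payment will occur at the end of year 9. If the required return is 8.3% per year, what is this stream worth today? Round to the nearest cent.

Value at end of year 8: C / r = $2,190.00 / 0.083 = $26,385.5422
Discount to today: PV = $26,385.5422 / (1 + 0.083)^8 = $26,385.5422 / 1.892464 = $13,942.43

$13942.43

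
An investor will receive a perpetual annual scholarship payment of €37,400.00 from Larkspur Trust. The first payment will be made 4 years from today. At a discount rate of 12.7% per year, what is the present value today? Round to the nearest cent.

€205729.29

Value at end of year 3: C / r = €37,400.00 / 0.127 = €294,488.1890
Discount to today: PV = €294,488.1890 / (1 + 0.127)^3 = €294,488.1890 / 1.431435 = €205,729.29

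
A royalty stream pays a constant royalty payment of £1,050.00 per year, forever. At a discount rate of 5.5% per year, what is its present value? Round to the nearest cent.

Level perpetuity: PV = C / r = £1,050.00 / 0.055 = £19,090.91

£19090.91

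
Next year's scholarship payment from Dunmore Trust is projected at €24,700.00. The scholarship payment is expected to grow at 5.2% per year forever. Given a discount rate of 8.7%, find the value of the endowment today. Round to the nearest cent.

Growing perpetuity: P = D₁ / (r − g) = €24,700.0000 / (0.087 − 0.052) = €705,714.29

€705714.29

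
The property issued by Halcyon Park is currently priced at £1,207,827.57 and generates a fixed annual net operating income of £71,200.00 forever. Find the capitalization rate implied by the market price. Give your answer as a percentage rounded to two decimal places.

5.89%

P = C/r ⇒ r = C/P = £71,200.00/£1,207,827.57 = 0.058949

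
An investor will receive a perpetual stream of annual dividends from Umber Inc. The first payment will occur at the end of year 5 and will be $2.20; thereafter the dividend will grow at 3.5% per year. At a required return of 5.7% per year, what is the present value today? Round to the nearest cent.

$80.11

Value at end of year 4: C₁ / (r − g) = $2.20 / (0.057 − 0.035) = $100.0000
Discount to today: PV = $100.0000 / (1 + 0.057)^4 = $100.0000 / 1.248245 = $80.11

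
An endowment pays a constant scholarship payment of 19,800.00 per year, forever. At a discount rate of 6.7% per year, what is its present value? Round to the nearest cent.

Level perpetuity: PV = C / r = 19,800.00 / 0.067 = 295,522.39

295522.39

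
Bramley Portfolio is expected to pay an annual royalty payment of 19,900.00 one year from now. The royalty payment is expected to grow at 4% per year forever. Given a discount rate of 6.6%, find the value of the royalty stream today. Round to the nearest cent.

765384.62

Growing perpetuity: P = D₁ / (r − g) = 19,900.0000 / (0.066 − 0.04) = 765,384.62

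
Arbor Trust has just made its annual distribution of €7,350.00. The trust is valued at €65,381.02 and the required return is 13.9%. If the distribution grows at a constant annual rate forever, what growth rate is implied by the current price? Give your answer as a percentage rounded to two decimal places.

2.39%

P = D₀(1+g)/(r−g) ⇒ P(r−g) = D₀(1+g) ⇒ g(P+D₀) = P·r − D₀
g = (P·r − D₀)/(P + D₀) = (€65,381.02×0.139 − €7,350.00) / (€65,381.02 + €7,350.00) = 0.023896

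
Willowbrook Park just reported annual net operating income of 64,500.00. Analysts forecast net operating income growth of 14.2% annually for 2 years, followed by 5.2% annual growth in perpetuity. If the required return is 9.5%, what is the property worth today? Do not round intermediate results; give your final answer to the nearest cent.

1853794.52

D_1 = 73659.00000
D_2 = 84118.57800
Terminal value at year 2: TV = D_2×(1+g_2)/(r−g_2) = 88492.74406/0.043 = 2057970.79200
P_0 = D_1/(1+r)^1 + D_2/(1+r)^2 + TV/(1+r)^2
    = 67268.49315 + 70155.81660 + 1716370.21080 = 1853794.52055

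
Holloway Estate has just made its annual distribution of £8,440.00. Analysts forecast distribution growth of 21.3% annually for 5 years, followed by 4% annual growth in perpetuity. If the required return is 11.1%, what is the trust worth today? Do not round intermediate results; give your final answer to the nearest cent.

D_1 = 10237.72000
D_2 = 12418.35436
D_3 = 15063.46384
D_4 = 18271.98164
D_5 = 22163.91372
Terminal value at year 5: TV = D_5×(1+g_2)/(r−g_2) = 23050.47027/0.071 = 324654.51090
P_0 = D_1/(1+r)^1 + D_2/(1+r)^2 + D_3/(1+r)^3 + D_4/(1+r)^4 + D_5/(1+r)^5 + TV/(1+r)^5
    = 9214.86949 + 10060.87911 + 10984.56018 + 11993.04365 + 13094.11516 + 191801.12352 = 247148.59111

£247148.59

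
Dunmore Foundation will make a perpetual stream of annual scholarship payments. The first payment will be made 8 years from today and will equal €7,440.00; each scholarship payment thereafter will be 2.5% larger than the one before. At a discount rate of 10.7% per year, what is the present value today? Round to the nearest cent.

€44537.49

Value at end of year 7: C₁ / (r − g) = €7,440.00 / (0.107 − 0.025) = €90,731.7073
Discount to today: PV = €90,731.7073 / (1 + 0.107)^7 = €90,731.7073 / 2.037198 = €44,537.49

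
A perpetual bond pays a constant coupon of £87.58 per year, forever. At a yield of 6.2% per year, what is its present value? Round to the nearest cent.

£1412.58

Level perpetuity: PV = C / r = £87.58 / 0.062 = £1,412.58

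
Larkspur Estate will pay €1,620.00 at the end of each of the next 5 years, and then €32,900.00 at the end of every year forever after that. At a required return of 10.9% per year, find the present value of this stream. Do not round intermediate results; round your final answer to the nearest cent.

€185935.80

PV of 5-year annuity: €1,620.00 × [1 − (1+0.109)^−5] / 0.109 = 6002.44522
Perpetuity value at year 5: €32,900.00 / 0.109 = 301834.86239
PV of perpetuity: 301834.86239 / (1+0.109)^5 = 179933.35146
Total PV = 6002.44522 + 179933.35146 = 185935.79668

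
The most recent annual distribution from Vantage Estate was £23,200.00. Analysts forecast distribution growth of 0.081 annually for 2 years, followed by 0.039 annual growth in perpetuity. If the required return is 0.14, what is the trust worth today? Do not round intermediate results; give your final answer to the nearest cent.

D_1 = 25079.20000
D_2 = 27110.61520
Terminal value at year 2: TV = D_2×(1+g_2)/(r−g_2) = 28167.92919/0.101 = 278890.38805
P_0 = D_1/(1+r)^1 + D_2/(1+r)^2 + TV/(1+r)^2
    = 21999.29825 + 20860.73807 + 214597.09761 = 257457.13392

£257457.13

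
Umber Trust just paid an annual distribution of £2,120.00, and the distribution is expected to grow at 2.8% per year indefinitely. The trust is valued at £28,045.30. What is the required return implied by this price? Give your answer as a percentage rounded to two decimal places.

10.57%

D₁ = £2,120.00 × 1.028 = £2,179.3600
P = D₁/(r − g) ⇒ r = D₁/P + g = £2,179.3600/£28,045.30 + 0.028 = 0.077709 + 0.028 = 0.105709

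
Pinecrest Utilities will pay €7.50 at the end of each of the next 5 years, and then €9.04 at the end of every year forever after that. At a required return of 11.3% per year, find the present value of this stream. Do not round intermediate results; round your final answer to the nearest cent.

€74.35

PV of 5-year annuity: €7.50 × [1 − (1+0.113)^−5] / 0.113 = 27.51131
Perpetuity value at year 5: €9.04 / 0.113 = 80.00000
PV of perpetuity: 80.00000 / (1+0.113)^5 = 46.83971
Total PV = 27.51131 + 46.83971 = 74.35101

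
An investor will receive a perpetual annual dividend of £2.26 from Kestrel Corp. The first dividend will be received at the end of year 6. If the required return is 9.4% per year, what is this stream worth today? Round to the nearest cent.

Value at end of year 5: C / r = £2.26 / 0.094 = £24.0426
Discount to today: PV = £24.0426 / (1 + 0.094)^5 = £24.0426 / 1.567064 = £15.34

£15.34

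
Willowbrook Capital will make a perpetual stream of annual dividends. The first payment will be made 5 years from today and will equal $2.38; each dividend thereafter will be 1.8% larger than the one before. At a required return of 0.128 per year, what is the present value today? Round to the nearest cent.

$13.36

Value at end of year 4: C₁ / (r − g) = $2.38 / (0.128 − 0.018) = $21.6364
Discount to today: PV = $21.6364 / (1 + 0.128)^4 = $21.6364 / 1.618961 = $13.36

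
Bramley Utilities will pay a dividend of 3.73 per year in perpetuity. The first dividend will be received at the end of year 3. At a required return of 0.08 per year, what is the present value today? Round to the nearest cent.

Value at end of year 2: C / r = 3.73 / 0.08 = 46.6250
Discount to today: PV = 46.6250 / (1 + 0.08)^2 = 46.6250 / 1.166400 = 39.97

39.97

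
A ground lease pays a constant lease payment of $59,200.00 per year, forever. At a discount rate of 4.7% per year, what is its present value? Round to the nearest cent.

Level perpetuity: PV = C / r = $59,200.00 / 0.047 = $1,259,574.47

$1259574.47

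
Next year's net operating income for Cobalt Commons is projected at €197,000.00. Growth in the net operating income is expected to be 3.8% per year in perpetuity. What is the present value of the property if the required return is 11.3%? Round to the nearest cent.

€2626666.67

Growing perpetuity: P = D₁ / (r − g) = €197,000.0000 / (0.113 − 0.038) = €2,626,666.67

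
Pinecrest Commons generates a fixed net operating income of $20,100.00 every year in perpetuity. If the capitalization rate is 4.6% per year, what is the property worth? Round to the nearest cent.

Level perpetuity: PV = C / r = $20,100.00 / 0.046 = $436,956.52

$436956.52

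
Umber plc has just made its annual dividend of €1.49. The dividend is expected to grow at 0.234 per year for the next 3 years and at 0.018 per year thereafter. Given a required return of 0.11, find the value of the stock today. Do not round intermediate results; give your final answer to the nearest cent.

D_1 = 1.83866
D_2 = 2.26891
D_3 = 2.79983
Terminal value at year 3: TV = D_3×(1+g_2)/(r−g_2) = 2.85023/0.092 = 30.98073
P_0 = D_1/(1+r)^1 + D_2/(1+r)^2 + D_3/(1+r)^3 + TV/(1+r)^3
    = 1.65645 + 1.84150 + 2.04721 + 22.65285 = 28.19800

€28.20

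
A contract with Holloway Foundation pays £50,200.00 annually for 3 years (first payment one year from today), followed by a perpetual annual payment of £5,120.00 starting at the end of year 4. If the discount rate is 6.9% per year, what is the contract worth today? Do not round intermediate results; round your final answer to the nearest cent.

PV of 3-year annuity: £50,200.00 × [1 − (1+0.069)^−3] / 0.069 = 131981.73152
Perpetuity value at year 3: £5,120.00 / 0.069 = 74202.89855
PV of perpetuity: 74202.89855 / (1+0.069)^3 = 60741.81358
Total PV = 131981.73152 + 60741.81358 = 192723.54510

£192723.55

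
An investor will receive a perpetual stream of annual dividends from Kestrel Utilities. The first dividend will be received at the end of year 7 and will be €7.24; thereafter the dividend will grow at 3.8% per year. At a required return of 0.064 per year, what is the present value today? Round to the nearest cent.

€191.92

Value at end of year 6: C₁ / (r − g) = €7.24 / (0.064 − 0.038) = €278.4615
Discount to today: PV = €278.4615 / (1 + 0.064)^6 = €278.4615 / 1.450941 = €191.92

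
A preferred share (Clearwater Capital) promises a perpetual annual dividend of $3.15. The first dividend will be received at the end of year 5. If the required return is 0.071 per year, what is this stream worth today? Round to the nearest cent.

$33.72

Value at end of year 4: C / r = $3.15 / 0.071 = $44.3662
Discount to today: PV = $44.3662 / (1 + 0.071)^4 = $44.3662 / 1.315703 = $33.72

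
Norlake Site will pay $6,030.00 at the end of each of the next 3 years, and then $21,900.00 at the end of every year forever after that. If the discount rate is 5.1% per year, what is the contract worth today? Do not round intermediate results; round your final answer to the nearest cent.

PV of 3-year annuity: $6,030.00 × [1 − (1+0.051)^−3] / 0.051 = 16390.46403
Perpetuity value at year 3: $21,900.00 / 0.051 = 429411.76471
PV of perpetuity: 429411.76471 / (1+0.051)^3 = 369884.20877
Total PV = 16390.46403 + 369884.20877 = 386274.67280

$386274.67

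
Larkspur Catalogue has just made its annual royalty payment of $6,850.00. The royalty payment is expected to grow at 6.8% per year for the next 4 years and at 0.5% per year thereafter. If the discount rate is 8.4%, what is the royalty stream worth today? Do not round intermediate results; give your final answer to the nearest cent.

$108514.00

D_1 = 7315.80000
D_2 = 7813.27440
D_3 = 8344.57706
D_4 = 8912.00830
Terminal value at year 4: TV = D_4×(1+g_2)/(r−g_2) = 8956.56834/0.079 = 113374.28279
P_0 = D_1/(1+r)^1 + D_2/(1+r)^2 + D_3/(1+r)^3 + D_4/(1+r)^4 + TV/(1+r)^4
    = 6748.89299 + 6649.27833 + 6551.13400 + 6454.43830 + 82110.25936 = 108514.00298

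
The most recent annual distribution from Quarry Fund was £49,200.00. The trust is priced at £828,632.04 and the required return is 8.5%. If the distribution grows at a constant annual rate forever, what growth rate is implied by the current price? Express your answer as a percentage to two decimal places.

2.42%

P = D₀(1+g)/(r−g) ⇒ P(r−g) = D₀(1+g) ⇒ g(P+D₀) = P·r − D₀
g = (P·r − D₀)/(P + D₀) = (£828,632.04×0.085 − £49,200.00) / (£828,632.04 + £49,200.00) = 0.024189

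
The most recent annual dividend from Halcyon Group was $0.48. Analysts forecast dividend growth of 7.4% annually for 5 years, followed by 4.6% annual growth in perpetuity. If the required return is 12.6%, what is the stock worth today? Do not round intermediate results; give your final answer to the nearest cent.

D_1 = 0.51552
D_2 = 0.55367
D_3 = 0.59464
D_4 = 0.63864
D_5 = 0.68590
Terminal value at year 5: TV = D_5×(1+g_2)/(r−g_2) = 0.71745/0.08 = 8.96818
P_0 = D_1/(1+r)^1 + D_2/(1+r)^2 + D_3/(1+r)^3 + D_4/(1+r)^4 + D_5/(1+r)^5 + TV/(1+r)^5
    = 0.45783 + 0.43669 + 0.41652 + 0.39729 + 0.37894 + 4.95464 = 7.04192

$7.04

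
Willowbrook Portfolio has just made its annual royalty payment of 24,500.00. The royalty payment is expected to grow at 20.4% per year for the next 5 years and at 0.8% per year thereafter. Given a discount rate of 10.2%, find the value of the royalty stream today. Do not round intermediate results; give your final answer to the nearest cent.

570015.63

D_1 = 29498.00000
D_2 = 35515.59200
D_3 = 42760.77277
D_4 = 51483.97041
D_5 = 61986.70038
Terminal value at year 5: TV = D_5×(1+g_2)/(r−g_2) = 62482.59398/0.094 = 664708.44659
P_0 = D_1/(1+r)^1 + D_2/(1+r)^2 + D_3/(1+r)^3 + D_4/(1+r)^4 + D_5/(1+r)^5 + TV/(1+r)^5
    = 26767.69510 + 29245.28575 + 31952.19968 + 34909.66281 + 38140.86572 + 408999.92174 = 570015.63080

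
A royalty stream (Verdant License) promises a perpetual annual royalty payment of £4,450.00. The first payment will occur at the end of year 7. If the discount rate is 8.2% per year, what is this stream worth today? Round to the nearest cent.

Value at end of year 6: C / r = £4,450.00 / 0.082 = £54,268.2927
Discount to today: PV = £54,268.2927 / (1 + 0.082)^6 = £54,268.2927 / 1.604588 = £33,820.70

£33820.70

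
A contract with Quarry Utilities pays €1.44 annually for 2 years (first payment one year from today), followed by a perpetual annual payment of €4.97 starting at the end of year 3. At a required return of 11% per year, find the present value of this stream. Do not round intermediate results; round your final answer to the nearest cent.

€39.14

PV of 2-year annuity: €1.44 × [1 − (1+0.11)^−2] / 0.11 = 2.46603
Perpetuity value at year 2: €4.97 / 0.11 = 45.18182
PV of perpetuity: 45.18182 / (1+0.11)^2 = 36.67058
Total PV = 2.46603 + 36.67058 = 39.13661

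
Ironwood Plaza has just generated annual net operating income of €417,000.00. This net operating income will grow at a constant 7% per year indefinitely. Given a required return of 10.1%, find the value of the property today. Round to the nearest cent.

D₁ = D₀ × (1 + g) = €417,000.00 × 1.07 = €446,190.0000
Growing perpetuity: P = D₁ / (r − g) = €446,190.0000 / (0.101 − 0.07) = €14,393,225.81

€14393225.81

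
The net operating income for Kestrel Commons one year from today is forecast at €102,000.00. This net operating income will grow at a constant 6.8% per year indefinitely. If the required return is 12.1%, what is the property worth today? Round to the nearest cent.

€1924528.30

Growing perpetuity: P = D₁ / (r − g) = €102,000.0000 / (0.121 − 0.068) = €1,924,528.30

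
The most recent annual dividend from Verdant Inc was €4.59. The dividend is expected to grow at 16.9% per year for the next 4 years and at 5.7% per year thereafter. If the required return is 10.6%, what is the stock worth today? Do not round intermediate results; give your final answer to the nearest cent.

D_1 = 5.36571
D_2 = 6.27251
D_3 = 7.33257
D_4 = 8.57177
Terminal value at year 4: TV = D_4×(1+g_2)/(r−g_2) = 9.06037/0.049 = 184.90542
P_0 = D_1/(1+r)^1 + D_2/(1+r)^2 + D_3/(1+r)^3 + D_4/(1+r)^4 + TV/(1+r)^4
    = 4.85146 + 5.12780 + 5.41989 + 5.72862 + 123.57458 = 144.70235

€144.70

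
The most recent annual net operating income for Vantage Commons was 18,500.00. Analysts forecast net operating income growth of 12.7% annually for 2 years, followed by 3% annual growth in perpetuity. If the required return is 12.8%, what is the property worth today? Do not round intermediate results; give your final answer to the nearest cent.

D_1 = 20849.50000
D_2 = 23497.38650
Terminal value at year 2: TV = D_2×(1+g_2)/(r−g_2) = 24202.30810/0.098 = 246962.32750
P_0 = D_1/(1+r)^1 + D_2/(1+r)^2 + TV/(1+r)^2
    = 18483.59929 + 18467.21312 + 194094.17872 = 231044.99113

231044.99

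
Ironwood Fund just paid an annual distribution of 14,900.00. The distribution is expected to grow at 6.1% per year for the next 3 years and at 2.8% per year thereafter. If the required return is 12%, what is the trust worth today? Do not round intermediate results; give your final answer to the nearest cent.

D_1 = 15808.90000
D_2 = 16773.24290
D_3 = 17796.41072
Terminal value at year 3: TV = D_3×(1+g_2)/(r−g_2) = 18294.71022/0.092 = 198855.54584
P_0 = D_1/(1+r)^1 + D_2/(1+r)^2 + D_3/(1+r)^3 + TV/(1+r)^3
    = 14115.08929 + 13371.52655 + 12667.13363 + 141541.44969 = 181695.19916

181695.20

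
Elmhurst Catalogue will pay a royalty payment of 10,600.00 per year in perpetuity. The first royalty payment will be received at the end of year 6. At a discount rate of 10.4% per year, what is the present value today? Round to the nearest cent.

Value at end of year 5: C / r = 10,600.00 / 0.104 = 101,923.0769
Discount to today: PV = 101,923.0769 / (1 + 0.104)^5 = 101,923.0769 / 1.640006 = 62,148.00

62148.00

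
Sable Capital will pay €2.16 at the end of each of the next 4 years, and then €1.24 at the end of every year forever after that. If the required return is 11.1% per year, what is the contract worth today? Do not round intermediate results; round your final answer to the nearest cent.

PV of 4-year annuity: €2.16 × [1 − (1+0.111)^−4] / 0.111 = 6.68700
Perpetuity value at year 4: €1.24 / 0.111 = 11.17117
PV of perpetuity: 11.17117 / (1+0.111)^4 = 7.33234
Total PV = 6.68700 + 7.33234 = 14.01934

€14.02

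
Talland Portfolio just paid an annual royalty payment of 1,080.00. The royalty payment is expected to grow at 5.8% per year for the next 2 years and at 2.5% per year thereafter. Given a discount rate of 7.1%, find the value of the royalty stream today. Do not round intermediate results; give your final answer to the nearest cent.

25605.38

D_1 = 1142.64000
D_2 = 1208.91312
Terminal value at year 2: TV = D_2×(1+g_2)/(r−g_2) = 1239.13595/0.046 = 26937.73800
P_0 = D_1/(1+r)^1 + D_2/(1+r)^2 + TV/(1+r)^2
    = 1066.89076 + 1053.94064 + 23484.54676 = 25605.37815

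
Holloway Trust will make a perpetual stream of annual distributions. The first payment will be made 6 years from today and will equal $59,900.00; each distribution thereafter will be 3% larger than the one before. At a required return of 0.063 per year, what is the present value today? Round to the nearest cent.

$1337354.55

Value at end of year 5: C₁ / (r − g) = $59,900.00 / (0.063 − 0.03) = $1,815,151.5152
Discount to today: PV = $1,815,151.5152 / (1 + 0.063)^5 = $1,815,151.5152 / 1.357270 = $1,337,354.55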